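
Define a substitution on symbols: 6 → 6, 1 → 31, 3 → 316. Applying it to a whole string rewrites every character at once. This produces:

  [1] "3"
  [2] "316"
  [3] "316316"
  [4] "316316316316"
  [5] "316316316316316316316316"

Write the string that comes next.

316316316316316316316316316316316316316316316316

Replace each of the 24 characters of 316316316316316316316316 in place — 316 31 6 316 31 6 316 31 6 316 31 6 316 31 6 316 31 6 316 31 6 316 31 6 — and concatenate.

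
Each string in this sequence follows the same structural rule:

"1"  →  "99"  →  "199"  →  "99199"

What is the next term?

19999199

From term 3 onward, concatenate the second-to-last term with the last: 1·99 = 199, 99·199 = 99199, …
So term 5 is 199·99199.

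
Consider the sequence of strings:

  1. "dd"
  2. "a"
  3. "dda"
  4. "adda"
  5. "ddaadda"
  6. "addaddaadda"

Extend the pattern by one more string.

ddaaddaaddaddaadda

From term 3 onward, concatenate the second-to-last term with the last: dd·a = dda, a·dda = adda, …
The next term joins ddaadda and addaddaadda.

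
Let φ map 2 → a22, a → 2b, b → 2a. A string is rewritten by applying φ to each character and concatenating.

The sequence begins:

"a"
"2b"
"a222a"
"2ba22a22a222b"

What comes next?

a222a2ba22a222ba22a222ba22a22a222a

Replace each of the 13 characters of 2ba22a22a222b in place — a22 2a 2b a22 a22 2b a22 a22 2b a22 a22 a22 2a — and concatenate.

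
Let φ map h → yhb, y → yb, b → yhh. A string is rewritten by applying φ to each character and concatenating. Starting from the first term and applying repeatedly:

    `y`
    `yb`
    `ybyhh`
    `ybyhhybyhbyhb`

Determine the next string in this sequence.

Replace each of the 13 characters of ybyhhybyhbyhb in place — yb yhh yb yhb yhb yb yhh yb yhb yhh yb yhb yhh — and concatenate.

ybyhhybyhbyhbybyhhybyhbyhhybyhbyhh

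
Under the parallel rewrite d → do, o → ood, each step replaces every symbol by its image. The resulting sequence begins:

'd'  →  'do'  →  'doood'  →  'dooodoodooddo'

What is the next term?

φ(dooodoodooddo) expands symbol-by-symbol to do ood ood ood do ood ood do ood ood do do ood; joining the 13 pieces gives the next term.

dooodoodooddooodooddooodooddodoood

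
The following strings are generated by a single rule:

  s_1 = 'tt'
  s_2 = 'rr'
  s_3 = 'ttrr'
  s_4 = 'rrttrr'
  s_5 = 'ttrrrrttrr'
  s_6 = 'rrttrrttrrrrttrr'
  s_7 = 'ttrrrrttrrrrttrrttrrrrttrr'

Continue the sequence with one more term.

rrttrrttrrrrttrrttrrrrttrrrrttrrttrrrrttrr

From term 3 onward, concatenate the second-to-last term with the last: tt·rr = ttrr, rr·ttrr = rrttrr, …
So term 8 is rrttrrttrrrrttrr·ttrrrrttrrrrttrrttrrrrttrr.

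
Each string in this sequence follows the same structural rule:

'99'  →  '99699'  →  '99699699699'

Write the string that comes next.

Every step duplicates the string with '6' between the halves.
So the next term is two copies of 99699699699 with '6' between the halves.

99699699699699699699699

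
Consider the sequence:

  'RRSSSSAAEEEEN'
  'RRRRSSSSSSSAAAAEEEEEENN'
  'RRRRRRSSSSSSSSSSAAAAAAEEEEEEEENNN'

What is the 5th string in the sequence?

RRRRRRRRRRSSSSSSSSSSSSSSSSAAAAAAAAAAEEEEEEEEEEEENNNNN

The n-th term is 2n R's then 3n+1 S's then 2n A's then 2n+2 E's then n N's (n = 1, 2, …).
Setting n = 5 gives 10, 16, 10, 12, 5 characters in each block.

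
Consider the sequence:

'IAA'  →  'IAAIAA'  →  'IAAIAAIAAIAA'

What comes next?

Every step duplicates the string.
Doubling IAAIAAIAAIAA:

IAAIAAIAAIAAIAAIAAIAAIAA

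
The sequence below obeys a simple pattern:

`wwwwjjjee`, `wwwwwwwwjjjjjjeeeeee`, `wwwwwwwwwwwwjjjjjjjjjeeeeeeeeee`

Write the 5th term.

wwwwwwwwwwwwwwwwwwwwjjjjjjjjjjjjjjjeeeeeeeeeeeeeeeeee

Term n consists of 4n w's, followed by 3n j's, followed by 4n-2 e's (n = 1, 2, …).
At n = 5 the blocks have lengths 20, 15, 18.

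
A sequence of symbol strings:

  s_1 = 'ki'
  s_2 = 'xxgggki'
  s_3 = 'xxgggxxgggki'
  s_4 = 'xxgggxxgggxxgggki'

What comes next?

xxgggxxgggxxgggxxgggki

Every step adds xxggg at the front: s(k+1) = xxggg·s(k).
One more step from xxgggxxgggxxgggki gives the answer.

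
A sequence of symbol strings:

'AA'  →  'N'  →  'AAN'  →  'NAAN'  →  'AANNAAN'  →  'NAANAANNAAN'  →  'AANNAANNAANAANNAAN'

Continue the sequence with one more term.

Each term (from the third on) is the two preceding terms concatenated in order: term 3 = AA·N = AAN.
So term 8 is NAANAANNAAN·AANNAANNAANAANNAAN.

NAANAANNAANAANNAANNAANAANNAAN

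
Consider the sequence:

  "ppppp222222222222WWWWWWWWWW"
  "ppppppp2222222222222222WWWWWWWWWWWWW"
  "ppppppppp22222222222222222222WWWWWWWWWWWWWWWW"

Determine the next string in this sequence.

ppppppppppp222222222222222222222222WWWWWWWWWWWWWWWWWWW

Reading off run lengths: p runs 5, 7, 9; 2 runs 12, 16, 20; W runs 10, 13, 16 — each is linear in n, where the shown terms are n = 3, 4, 5.
For the next term, n = 6, so the run lengths are 11, 24, 19.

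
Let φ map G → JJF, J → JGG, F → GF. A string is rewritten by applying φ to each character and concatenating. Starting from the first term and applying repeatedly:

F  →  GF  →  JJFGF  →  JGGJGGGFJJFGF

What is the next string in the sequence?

JGGJJFJJFJGGJJFJJFJJFGFJGGJGGGFJJFGF

Replace each of the 13 characters of JGGJGGGFJJFGF in place — JGG JJF JJF JGG JJF JJF JJF GF JGG JGG GF JJF GF — and concatenate.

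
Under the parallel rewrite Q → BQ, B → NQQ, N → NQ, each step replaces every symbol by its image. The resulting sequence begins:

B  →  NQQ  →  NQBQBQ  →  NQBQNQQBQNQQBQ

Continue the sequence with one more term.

Rewriting the 14 symbols of NQBQNQQBQNQQBQ one by one yields NQ BQ NQQ BQ NQ BQ BQ NQQ BQ NQ BQ BQ NQQ BQ; concatenated:

NQBQNQQBQNQBQBQNQQBQNQBQBQNQQBQ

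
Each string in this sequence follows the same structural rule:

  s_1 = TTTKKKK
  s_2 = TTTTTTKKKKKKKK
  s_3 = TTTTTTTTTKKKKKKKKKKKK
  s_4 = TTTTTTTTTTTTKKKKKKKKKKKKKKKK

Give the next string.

Each string has the form T^{3n} K^{4n} (n = 1, 2, …).
At n = 5 the blocks have lengths 15, 20.

TTTTTTTTTTTTTTTKKKKKKKKKKKKKKKKKKKK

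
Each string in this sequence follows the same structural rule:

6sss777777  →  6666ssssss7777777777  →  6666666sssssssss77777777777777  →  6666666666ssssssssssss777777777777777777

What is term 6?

Term n consists of 3n-2 6's, followed by 3n s's, followed by 4n+2 7's (n = 1, 2, …).
At n = 6 the blocks have lengths 16, 18, 26.

6666666666666666ssssssssssssssssss77777777777777777777777777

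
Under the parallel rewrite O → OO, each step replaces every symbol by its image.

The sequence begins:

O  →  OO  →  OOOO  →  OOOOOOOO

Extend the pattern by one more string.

OOOOOOOOOOOOOOOO

Expanding OOOOOOOO: O→OO, O→OO, O→OO, O→OO, O→OO, O→OO, O→OO, O→OO. Concatenated: OO OO OO OO OO OO OO OO.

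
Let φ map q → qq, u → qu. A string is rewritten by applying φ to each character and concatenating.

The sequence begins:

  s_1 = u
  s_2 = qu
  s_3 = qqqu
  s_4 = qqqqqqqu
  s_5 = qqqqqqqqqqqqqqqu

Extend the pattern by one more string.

Replace each of the 16 characters of qqqqqqqqqqqqqqqu in place — qq qq qq qq qq qq qq qq qq qq qq qq qq qq qq qu — and concatenate.

qqqqqqqqqqqqqqqqqqqqqqqqqqqqqqqu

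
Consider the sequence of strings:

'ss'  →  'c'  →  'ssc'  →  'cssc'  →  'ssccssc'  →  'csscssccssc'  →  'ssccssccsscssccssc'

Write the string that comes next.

csscssccsscssccssccsscssccssc

Each term (from the third on) is the two preceding terms concatenated in order: term 3 = ss·c = ssc.
The next term joins csscssccssc and ssccssccsscssccssc.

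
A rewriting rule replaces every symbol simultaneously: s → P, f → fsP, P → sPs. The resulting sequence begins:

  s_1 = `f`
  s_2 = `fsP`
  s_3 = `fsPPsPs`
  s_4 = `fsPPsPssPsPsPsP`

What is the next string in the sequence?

Rewriting the 15 symbols of fsPPsPssPsPsPsP one by one yields fsP P sPs sPs P sPs P P sPs P sPs P sPs P sPs; concatenated:

fsPPsPssPsPsPsPPsPsPsPsPsPsPsPs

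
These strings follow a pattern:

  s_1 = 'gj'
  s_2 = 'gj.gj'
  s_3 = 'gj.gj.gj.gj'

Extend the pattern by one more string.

gj.gj.gj.gj.gj.gj.gj.gj

Each string is two copies of the previous one joined by '.'.
One more doubling of gj.gj.gj.gj gives the answer.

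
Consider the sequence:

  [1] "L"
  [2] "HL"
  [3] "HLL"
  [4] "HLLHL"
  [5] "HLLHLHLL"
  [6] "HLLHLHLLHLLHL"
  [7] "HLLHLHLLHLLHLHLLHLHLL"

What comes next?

From term 3 onward, concatenate the last term with the second-to-last: HL·L = HLL, HLL·HL = HLLHL, …
Continuing: HLLHLHLLHLLHLHLLHLHLL · HLLHLHLLHLLHL gives term 8.

HLLHLHLLHLLHLHLLHLHLLHLLHLHLLHLLHL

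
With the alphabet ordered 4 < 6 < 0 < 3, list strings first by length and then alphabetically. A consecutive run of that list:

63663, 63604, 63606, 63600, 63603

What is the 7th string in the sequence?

63636

Advancing 2 positions from 63603 through 63603 → 63634 reaches term 7.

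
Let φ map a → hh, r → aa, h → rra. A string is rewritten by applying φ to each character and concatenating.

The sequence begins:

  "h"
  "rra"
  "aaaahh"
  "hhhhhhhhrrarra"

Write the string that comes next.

Rewriting the 14 symbols of hhhhhhhhrrarra one by one yields rra rra rra rra rra rra rra rra aa aa hh aa aa hh; concatenated:

rrarrarrarrarrarrarrarraaaaahhaaaahh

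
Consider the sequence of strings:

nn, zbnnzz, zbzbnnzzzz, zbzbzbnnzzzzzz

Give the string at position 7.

zbzbzbzbzbzbnnzzzzzzzzzzzz

Each term wraps the previous one in zb on the left and zz on the right.
From zbzbzbnnzzzzzz, 3 further steps: zbzbzbnnzzzzzz → zbzbzbzbnnzzzzzzzz → zbzbzbzbzbnnzzzzzzzzzz → (answer).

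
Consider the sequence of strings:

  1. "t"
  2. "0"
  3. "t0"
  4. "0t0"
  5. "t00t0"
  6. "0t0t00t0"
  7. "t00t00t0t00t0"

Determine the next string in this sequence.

0t0t00t0t00t00t0t00t0

This is a Fibonacci-style word recurrence s(k) = s(k−2)·s(k−1): e.g. t·0 = t0.
Continuing: 0t0t00t0 · t00t00t0t00t0 gives term 8.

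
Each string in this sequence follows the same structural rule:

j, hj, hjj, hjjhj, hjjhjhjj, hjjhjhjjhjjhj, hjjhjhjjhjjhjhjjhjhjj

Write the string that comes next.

hjjhjhjjhjjhjhjjhjhjjhjjhjhjjhjjhj

This is a Fibonacci-style word recurrence s(k) = s(k−1)·s(k−2): e.g. hj·j = hjj.
The next term joins hjjhjhjjhjjhjhjjhjhjj and hjjhjhjjhjjhj.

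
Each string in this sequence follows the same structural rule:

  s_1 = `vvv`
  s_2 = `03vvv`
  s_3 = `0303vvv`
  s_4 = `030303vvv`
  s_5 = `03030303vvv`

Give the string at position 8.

Every step adds 03 at the front: s(k+1) = 03·s(k).
From 03030303vvv, 3 further steps: 03030303vvv → 0303030303vvv → 030303030303vvv → (answer).

03030303030303vvv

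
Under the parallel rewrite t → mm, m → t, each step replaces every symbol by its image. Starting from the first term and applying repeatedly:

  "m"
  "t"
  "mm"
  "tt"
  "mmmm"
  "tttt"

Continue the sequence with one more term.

Apply φ to tttt symbol by symbol: t→mm, t→mm, t→mm, t→mm; joined: mm mm mm mm.

mmmmmmmm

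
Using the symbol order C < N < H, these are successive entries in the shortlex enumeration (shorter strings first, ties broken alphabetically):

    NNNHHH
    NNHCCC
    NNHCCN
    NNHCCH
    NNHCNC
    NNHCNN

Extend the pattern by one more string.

NNHCNH

Treat NNHCNN as a base-3 numeral over the given alphabet and add one, carrying through any trailing H's.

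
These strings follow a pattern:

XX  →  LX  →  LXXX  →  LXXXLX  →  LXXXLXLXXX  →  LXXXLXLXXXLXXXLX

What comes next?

LXXXLXLXXXLXXXLXLXXXLXLXXX

Each term (from the third on) is the previous term followed by the one before it: term 3 = LX·XX = LXXX.
The next term joins LXXXLXLXXXLXXXLX and LXXXLXLXXX.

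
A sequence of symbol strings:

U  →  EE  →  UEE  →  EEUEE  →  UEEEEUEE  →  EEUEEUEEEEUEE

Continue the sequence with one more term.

UEEEEUEEEEUEEUEEEEUEE

Each term (from the third on) is the two preceding terms concatenated in order: term 3 = U·EE = UEE.
So term 7 is UEEEEUEE·EEUEEUEEEEUEE.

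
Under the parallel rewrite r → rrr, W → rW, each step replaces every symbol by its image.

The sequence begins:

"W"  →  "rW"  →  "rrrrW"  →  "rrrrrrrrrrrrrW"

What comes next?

φ(rrrrrrrrrrrrrW) expands symbol-by-symbol to rrr rrr rrr rrr rrr rrr rrr rrr rrr rrr rrr rrr rrr rW; joining the 14 pieces gives the next term.

rrrrrrrrrrrrrrrrrrrrrrrrrrrrrrrrrrrrrrrrW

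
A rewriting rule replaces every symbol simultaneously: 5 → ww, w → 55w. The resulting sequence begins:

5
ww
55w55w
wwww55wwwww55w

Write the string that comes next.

55w55w55w55wwwww55w55w55w55w55wwwww55w

Applying the rule to each of the 14 symbols of wwww55wwwww55w gives the pieces 55w 55w 55w 55w ww ww 55w 55w 55w 55w 55w ww ww 55w, which concatenate to the answer.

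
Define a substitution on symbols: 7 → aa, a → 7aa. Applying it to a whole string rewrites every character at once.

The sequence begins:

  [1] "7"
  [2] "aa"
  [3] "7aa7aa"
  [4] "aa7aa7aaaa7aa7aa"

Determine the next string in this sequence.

Replace each of the 16 characters of aa7aa7aaaa7aa7aa in place — 7aa 7aa aa 7aa 7aa aa 7aa 7aa 7aa 7aa aa 7aa 7aa aa 7aa 7aa — and concatenate.

7aa7aaaa7aa7aaaa7aa7aa7aa7aaaa7aa7aaaa7aa7aa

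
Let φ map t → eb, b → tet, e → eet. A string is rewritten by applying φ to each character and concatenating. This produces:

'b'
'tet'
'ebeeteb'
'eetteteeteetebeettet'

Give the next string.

Rewriting the 20 symbols of eetteteeteetebeettet one by one yields eet eet eb eb eet eb eet eet eb eet eet eb eet tet eet eet eb eb eet eb; concatenated:

eeteetebebeetebeeteetebeeteetebeetteteeteetebebeeteb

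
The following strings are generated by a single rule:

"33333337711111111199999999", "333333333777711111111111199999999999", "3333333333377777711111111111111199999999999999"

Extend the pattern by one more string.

33333333333337777777711111111111111111199999999999999999

The n-th term is 2n+3 3's then 2n-2 7's then 3n+3 1's then 3n+2 9's, where the shown terms are n = 2, 3, 4.
At n = 5 the blocks have lengths 13, 8, 18, 17.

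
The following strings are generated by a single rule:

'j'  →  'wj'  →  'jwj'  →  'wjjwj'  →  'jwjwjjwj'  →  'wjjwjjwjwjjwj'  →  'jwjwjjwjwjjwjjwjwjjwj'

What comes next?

wjjwjjwjwjjwjjwjwjjwjwjjwjjwjwjjwj

Each term (from the third on) is the two preceding terms concatenated in order: term 3 = j·wj = jwj.
Continuing: wjjwjjwjwjjwj · jwjwjjwjwjjwjjwjwjjwj gives term 8.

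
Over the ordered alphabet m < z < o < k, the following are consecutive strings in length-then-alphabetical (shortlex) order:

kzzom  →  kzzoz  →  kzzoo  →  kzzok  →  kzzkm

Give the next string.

Find the rightmost character of kzzkm below k, bump it to the next letter, and reset everything to its right to m.

kzzkz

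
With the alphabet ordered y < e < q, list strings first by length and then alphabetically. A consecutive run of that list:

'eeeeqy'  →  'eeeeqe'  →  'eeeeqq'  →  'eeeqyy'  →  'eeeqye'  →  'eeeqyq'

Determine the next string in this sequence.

eeeqey

Find the rightmost character of eeeqyq below q, bump it to the next letter, and reset everything to its right to y.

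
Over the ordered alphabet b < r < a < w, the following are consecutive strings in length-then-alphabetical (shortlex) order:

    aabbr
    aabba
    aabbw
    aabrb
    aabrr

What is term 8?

aabab

Continuing the enumeration 3 steps past aabrr: aabrr → aabra → aabrw → (answer).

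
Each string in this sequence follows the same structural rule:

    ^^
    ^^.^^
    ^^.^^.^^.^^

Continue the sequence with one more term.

Every step duplicates the string with '.' between the halves.
So the next term is two copies of ^^.^^.^^.^^ with '.' between the halves.

^^.^^.^^.^^.^^.^^.^^.^^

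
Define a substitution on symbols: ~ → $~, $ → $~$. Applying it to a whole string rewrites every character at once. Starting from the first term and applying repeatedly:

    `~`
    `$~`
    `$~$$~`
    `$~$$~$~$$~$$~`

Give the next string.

Applying the rule to each of the 13 symbols of $~$$~$~$$~$$~ gives the pieces $~$ $~ $~$ $~$ $~ $~$ $~ $~$ $~$ $~ $~$ $~$ $~, which concatenate to the answer.

$~$$~$~$$~$$~$~$$~$~$$~$$~$~$$~$$~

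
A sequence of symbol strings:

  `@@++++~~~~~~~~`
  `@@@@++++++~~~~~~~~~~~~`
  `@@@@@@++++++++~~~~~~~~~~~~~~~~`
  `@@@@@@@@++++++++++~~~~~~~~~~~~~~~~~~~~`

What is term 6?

@@@@@@@@@@@@++++++++++++++~~~~~~~~~~~~~~~~~~~~~~~~~~~~

Term n consists of 2n-2 @'s, followed by 2n +'s, followed by 4n ~'s, where the shown terms are n = 2, 3, 4, 5.
For term 6, n = 7, so the run lengths are 12, 14, 28.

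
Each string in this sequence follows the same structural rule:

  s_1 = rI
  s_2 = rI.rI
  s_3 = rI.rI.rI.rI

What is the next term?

Each string is two copies of the previous one joined by '.'.
Doubling rI.rI.rI.rI with '.' between the halves:

rI.rI.rI.rI.rI.rI.rI.rI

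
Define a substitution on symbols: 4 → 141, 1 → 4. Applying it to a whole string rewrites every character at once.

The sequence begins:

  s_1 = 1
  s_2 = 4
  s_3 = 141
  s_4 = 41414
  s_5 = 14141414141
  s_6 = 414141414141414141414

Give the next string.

Replace each of the 21 characters of 414141414141414141414 in place — 141 4 141 4 141 4 141 4 141 4 141 4 141 4 141 4 141 4 141 4 141 — and concatenate.

1414141414141414141414141414141414141414141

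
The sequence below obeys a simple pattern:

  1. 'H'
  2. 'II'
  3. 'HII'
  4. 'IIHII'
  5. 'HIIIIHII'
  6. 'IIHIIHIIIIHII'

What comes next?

HIIIIHIIIIHIIHIIIIHII

This is a Fibonacci-style word recurrence s(k) = s(k−2)·s(k−1): e.g. H·II = HII.
The next term joins HIIIIHII and IIHIIHIIIIHII.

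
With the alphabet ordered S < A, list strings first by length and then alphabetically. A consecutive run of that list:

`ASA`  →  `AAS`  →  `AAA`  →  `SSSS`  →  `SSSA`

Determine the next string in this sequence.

SSAS

Find the rightmost character of SSSA below A, bump it to the next letter, and reset everything to its right to S.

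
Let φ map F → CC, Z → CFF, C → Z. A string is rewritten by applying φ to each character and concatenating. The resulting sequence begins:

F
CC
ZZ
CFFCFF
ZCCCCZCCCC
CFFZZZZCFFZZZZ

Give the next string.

Rewriting the 14 symbols of CFFZZZZCFFZZZZ one by one yields Z CC CC CFF CFF CFF CFF Z CC CC CFF CFF CFF CFF; concatenated:

ZCCCCCFFCFFCFFCFFZCCCCCFFCFFCFFCFF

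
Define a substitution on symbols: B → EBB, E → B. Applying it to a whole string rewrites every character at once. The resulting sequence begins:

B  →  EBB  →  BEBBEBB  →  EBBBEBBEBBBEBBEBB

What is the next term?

Rewriting the 17 symbols of EBBBEBBEBBBEBBEBB one by one yields B EBB EBB EBB B EBB EBB B EBB EBB EBB B EBB EBB B EBB EBB; concatenated:

BEBBEBBEBBBEBBEBBBEBBEBBEBBBEBBEBBBEBBEBB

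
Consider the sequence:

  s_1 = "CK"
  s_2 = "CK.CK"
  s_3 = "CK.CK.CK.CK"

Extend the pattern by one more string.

Every step duplicates the string with '.' between the halves.
One more doubling of CK.CK.CK.CK gives the answer.

CK.CK.CK.CK.CK.CK.CK.CK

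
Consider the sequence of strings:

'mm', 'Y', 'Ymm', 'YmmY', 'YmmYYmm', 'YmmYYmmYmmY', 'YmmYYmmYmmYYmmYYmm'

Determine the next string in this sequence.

YmmYYmmYmmYYmmYYmmYmmYYmmYmmY

This is a Fibonacci-style word recurrence s(k) = s(k−1)·s(k−2): e.g. Y·mm = Ymm.
The next term joins YmmYYmmYmmYYmmYYmm and YmmYYmmYmmY.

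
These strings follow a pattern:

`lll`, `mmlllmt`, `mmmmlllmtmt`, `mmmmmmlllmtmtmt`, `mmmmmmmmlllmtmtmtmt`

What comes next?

mmmmmmmmmmlllmtmtmtmtmt

Each term wraps the previous one in mm on the left and mt on the right.
One more step from mmmmmmmmlllmtmtmtmt gives the answer.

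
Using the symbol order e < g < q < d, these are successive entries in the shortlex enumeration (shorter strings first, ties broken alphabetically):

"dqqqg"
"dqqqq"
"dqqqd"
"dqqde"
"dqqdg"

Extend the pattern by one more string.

The successor of dqqdg increments the rightmost position that isn't already d and resets every position after it to e.

dqqdq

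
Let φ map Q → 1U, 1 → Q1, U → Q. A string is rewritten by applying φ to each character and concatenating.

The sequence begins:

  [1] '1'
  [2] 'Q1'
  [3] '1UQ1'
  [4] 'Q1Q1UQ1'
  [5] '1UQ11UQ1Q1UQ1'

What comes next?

Replace each of the 13 characters of 1UQ11UQ1Q1UQ1 in place — Q1 Q 1U Q1 Q1 Q 1U Q1 1U Q1 Q 1U Q1 — and concatenate.

Q1Q1UQ1Q1Q1UQ11UQ1Q1UQ1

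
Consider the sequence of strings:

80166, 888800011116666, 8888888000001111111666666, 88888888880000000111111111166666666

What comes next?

888888888888800000000011111111111116666666666

Reading off run lengths: 8 runs 1, 4, 7, 10; 0 runs 1, 3, 5, 7; 1 runs 1, 4, 7, 10; 6 runs 2, 4, 6, 8 — each is linear in n (n = 1, 2, …).
Setting n = 5 gives 13, 9, 13, 10 characters in each block.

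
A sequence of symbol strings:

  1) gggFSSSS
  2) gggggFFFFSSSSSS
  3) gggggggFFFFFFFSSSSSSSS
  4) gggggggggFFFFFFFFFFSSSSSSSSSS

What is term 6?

Reading off run lengths: g runs 3, 5, 7, 9; F runs 1, 4, 7, 10; S runs 4, 6, 8, 10 — each is linear in n (n = 1, 2, …).
At n = 6 the blocks have lengths 13, 16, 14.

gggggggggggggFFFFFFFFFFFFFFFFSSSSSSSSSSSSSS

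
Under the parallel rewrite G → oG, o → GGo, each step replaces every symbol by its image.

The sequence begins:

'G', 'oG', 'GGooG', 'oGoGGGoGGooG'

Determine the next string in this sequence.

Apply φ to oGoGGGoGGooG symbol by symbol: o→GGo, G→oG, o→GGo, G→oG, G→oG, G→oG, o→GGo, G→oG, G→oG, o→GGo, o→GGo, G→oG; joined: GGo oG GGo oG oG oG GGo oG oG GGo GGo oG.

GGooGGGooGoGoGGGooGoGGGoGGooG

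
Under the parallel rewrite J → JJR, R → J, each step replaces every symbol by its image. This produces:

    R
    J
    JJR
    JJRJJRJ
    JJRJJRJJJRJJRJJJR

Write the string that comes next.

φ(JJRJJRJJJRJJRJJJR) expands symbol-by-symbol to JJR JJR J JJR JJR J JJR JJR JJR J JJR JJR J JJR JJR JJR J; joining the 17 pieces gives the next term.

JJRJJRJJJRJJRJJJRJJRJJRJJJRJJRJJJRJJRJJRJ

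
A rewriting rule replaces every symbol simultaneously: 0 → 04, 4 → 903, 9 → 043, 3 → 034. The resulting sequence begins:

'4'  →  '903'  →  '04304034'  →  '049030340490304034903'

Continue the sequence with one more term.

0490304304034040349030490304304034049030403490304304034

φ(049030340490304034903) expands symbol-by-symbol to 04 903 043 04 034 04 034 903 04 903 043 04 034 04 903 04 034 903 043 04 034; joining the 21 pieces gives the next term.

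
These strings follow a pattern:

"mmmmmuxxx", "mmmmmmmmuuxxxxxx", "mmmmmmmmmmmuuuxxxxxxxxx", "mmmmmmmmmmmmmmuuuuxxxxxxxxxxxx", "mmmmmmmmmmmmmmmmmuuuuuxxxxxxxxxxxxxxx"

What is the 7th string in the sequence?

mmmmmmmmmmmmmmmmmmmmmmmuuuuuuuxxxxxxxxxxxxxxxxxxxxx

Each string has the form m^{3n+2} u^{n} x^{3n} (n = 1, 2, …).
Setting n = 7 gives 23, 7, 21 characters in each block.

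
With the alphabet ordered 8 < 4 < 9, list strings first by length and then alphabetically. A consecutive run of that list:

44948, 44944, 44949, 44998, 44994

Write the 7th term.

49888

Continuing the enumeration 2 steps past 44994: 44994 → 44999 → (answer).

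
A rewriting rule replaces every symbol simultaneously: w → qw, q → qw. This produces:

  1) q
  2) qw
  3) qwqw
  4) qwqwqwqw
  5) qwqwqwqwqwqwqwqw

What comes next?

qwqwqwqwqwqwqwqwqwqwqwqwqwqwqwqw

Replace each of the 16 characters of qwqwqwqwqwqwqwqw in place — qw qw qw qw qw qw qw qw qw qw qw qw qw qw qw qw — and concatenate.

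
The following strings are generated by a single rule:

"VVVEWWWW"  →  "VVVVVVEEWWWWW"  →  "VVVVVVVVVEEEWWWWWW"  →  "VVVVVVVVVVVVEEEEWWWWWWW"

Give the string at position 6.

VVVVVVVVVVVVVVVVVVEEEEEEWWWWWWWWW

Term n consists of 3n V's, followed by n E's, followed by n+3 W's (n = 1, 2, …).
For term 6, n = 6, so the run lengths are 18, 6, 9.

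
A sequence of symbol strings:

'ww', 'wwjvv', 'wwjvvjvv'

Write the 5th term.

The strings grow by a fixed suffix jvv each time.
From wwjvvjvv, 2 further steps: wwjvvjvv → wwjvvjvvjvv → (answer).

wwjvvjvvjvvjvv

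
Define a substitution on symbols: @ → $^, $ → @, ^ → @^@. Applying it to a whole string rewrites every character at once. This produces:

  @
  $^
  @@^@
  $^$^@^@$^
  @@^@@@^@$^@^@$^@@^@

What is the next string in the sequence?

Rewriting the 19 symbols of @@^@@@^@$^@^@$^@@^@ one by one yields $^ $^ @^@ $^ $^ $^ @^@ $^ @ @^@ $^ @^@ $^ @ @^@ $^ $^ @^@ $^; concatenated:

$^$^@^@$^$^$^@^@$^@@^@$^@^@$^@@^@$^$^@^@$^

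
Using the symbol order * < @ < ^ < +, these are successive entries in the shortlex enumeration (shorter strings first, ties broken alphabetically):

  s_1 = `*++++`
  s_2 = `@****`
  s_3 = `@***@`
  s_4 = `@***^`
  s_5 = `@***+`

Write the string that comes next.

Find the rightmost character of @***+ below +, bump it to the next letter, and reset everything to its right to *.

@**@*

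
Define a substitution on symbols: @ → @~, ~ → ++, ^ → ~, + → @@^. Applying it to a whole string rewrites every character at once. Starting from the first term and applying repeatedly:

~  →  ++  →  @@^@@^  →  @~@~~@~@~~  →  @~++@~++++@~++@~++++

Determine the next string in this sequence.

Replace each of the 20 characters of @~++@~++++@~++@~++++ in place — @~ ++ @@^ @@^ @~ ++ @@^ @@^ @@^ @@^ @~ ++ @@^ @@^ @~ ++ @@^ @@^ @@^ @@^ — and concatenate.

@~++@@^@@^@~++@@^@@^@@^@@^@~++@@^@@^@~++@@^@@^@@^@@^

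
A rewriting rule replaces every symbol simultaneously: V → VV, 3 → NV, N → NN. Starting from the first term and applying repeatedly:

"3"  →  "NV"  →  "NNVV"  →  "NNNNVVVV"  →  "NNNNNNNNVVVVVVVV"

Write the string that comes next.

NNNNNNNNNNNNNNNNVVVVVVVVVVVVVVVV

Applying the rule to each of the 16 symbols of NNNNNNNNVVVVVVVV gives the pieces NN NN NN NN NN NN NN NN VV VV VV VV VV VV VV VV, which concatenate to the answer.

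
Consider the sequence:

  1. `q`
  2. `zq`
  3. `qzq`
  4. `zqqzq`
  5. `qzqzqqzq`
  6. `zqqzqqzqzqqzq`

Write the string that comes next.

From term 3 onward, concatenate the second-to-last term with the last: q·zq = qzq, zq·qzq = zqqzq, …
The next term joins qzqzqqzq and zqqzqqzqzqqzq.

qzqzqqzqzqqzqqzqzqqzq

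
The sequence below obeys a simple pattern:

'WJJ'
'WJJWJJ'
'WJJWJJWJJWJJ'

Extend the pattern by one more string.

Each string is two copies of the previous one concatenated.
Doubling WJJWJJWJJWJJ:

WJJWJJWJJWJJWJJWJJWJJWJJ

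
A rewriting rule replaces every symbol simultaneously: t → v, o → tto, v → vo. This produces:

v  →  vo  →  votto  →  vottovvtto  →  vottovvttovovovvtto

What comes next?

Applying the rule to each of the 19 symbols of vottovvttovovovvtto gives the pieces vo tto v v tto vo vo v v tto vo tto vo tto vo vo v v tto, which concatenate to the answer.

vottovvttovovovvttovottovottovovovvtto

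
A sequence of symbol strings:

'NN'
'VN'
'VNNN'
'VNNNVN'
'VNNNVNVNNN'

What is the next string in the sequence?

Each term (from the third on) is the previous term followed by the one before it: term 3 = VN·NN = VNNN.
So term 6 is VNNNVNVNNN·VNNNVN.

VNNNVNVNNNVNNNVN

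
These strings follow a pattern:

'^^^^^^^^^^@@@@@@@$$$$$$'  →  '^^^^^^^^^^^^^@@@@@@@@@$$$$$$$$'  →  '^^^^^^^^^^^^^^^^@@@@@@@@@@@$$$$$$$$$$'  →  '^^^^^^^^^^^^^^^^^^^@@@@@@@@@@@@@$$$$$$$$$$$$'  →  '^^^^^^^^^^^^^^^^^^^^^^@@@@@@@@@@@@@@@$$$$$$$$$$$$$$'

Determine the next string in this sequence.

^^^^^^^^^^^^^^^^^^^^^^^^^@@@@@@@@@@@@@@@@@$$$$$$$$$$$$$$$$

Each string has the form ^^{3n+1} @^{2n+1} $^{2n}, where the shown terms are n = 3, 4, 5, 6, 7.
For the next term, n = 8, so the run lengths are 25, 17, 16.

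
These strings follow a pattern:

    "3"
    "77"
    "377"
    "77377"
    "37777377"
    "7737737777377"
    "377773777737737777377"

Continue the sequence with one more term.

7737737777377377773777737737777377

This is a Fibonacci-style word recurrence s(k) = s(k−2)·s(k−1): e.g. 3·77 = 377.
The next term joins 7737737777377 and 377773777737737777377.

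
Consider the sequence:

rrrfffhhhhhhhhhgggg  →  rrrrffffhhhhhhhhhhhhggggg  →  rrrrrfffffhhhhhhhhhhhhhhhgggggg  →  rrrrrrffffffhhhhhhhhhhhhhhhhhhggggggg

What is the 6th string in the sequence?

Reading off run lengths: r runs 3, 4, 5, 6; f runs 3, 4, 5, 6; h runs 9, 12, 15, 18; g runs 4, 5, 6, 7 — each is linear in n, where the shown terms are n = 3, 4, 5, 6.
For term 6, n = 8, so the run lengths are 8, 8, 24, 9.

rrrrrrrrffffffffhhhhhhhhhhhhhhhhhhhhhhhhggggggggg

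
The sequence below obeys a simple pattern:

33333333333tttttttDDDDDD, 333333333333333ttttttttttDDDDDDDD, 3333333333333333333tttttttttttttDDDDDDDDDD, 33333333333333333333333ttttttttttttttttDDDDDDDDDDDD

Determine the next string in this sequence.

333333333333333333333333333tttttttttttttttttttDDDDDDDDDDDDDD

Term n consists of 4n-1 3's, followed by 3n-2 t's, followed by 2n D's, where the shown terms are n = 3, 4, 5, 6.
At n = 7 the blocks have lengths 27, 19, 14.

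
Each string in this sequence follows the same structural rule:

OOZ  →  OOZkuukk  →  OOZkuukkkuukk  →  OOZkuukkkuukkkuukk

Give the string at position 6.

OOZkuukkkuukkkuukkkuukkkuukk

The strings grow by a fixed suffix kuukk each time.
From OOZkuukkkuukkkuukk, 2 further steps: OOZkuukkkuukkkuukk → OOZkuukkkuukkkuukkkuukk → (answer).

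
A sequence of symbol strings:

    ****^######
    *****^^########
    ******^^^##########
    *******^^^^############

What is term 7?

The n-th term is n+2 *'s then n-1 ^'s then 2n+2 #'s, where the shown terms are n = 2, 3, 4, 5.
At n = 8 the blocks have lengths 10, 7, 18.

**********^^^^^^^##################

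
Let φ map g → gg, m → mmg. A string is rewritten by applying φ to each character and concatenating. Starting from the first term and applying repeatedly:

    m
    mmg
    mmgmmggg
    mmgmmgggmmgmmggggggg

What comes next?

φ(mmgmmgggmmgmmggggggg) expands symbol-by-symbol to mmg mmg gg mmg mmg gg gg gg mmg mmg gg mmg mmg gg gg gg gg gg gg gg; joining the 20 pieces gives the next term.

mmgmmgggmmgmmgggggggmmgmmgggmmgmmggggggggggggggg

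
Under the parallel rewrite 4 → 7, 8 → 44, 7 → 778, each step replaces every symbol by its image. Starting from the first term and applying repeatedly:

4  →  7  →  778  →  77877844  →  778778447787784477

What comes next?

778778447787784477778778447787784477778778

Applying the rule to each of the 18 symbols of 778778447787784477 gives the pieces 778 778 44 778 778 44 7 7 778 778 44 778 778 44 7 7 778 778, which concatenate to the answer.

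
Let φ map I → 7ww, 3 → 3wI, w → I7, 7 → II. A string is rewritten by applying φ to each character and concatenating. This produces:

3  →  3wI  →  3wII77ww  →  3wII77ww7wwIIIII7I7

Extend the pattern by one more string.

3wII77ww7wwIIIII7I7III7I77ww7ww7ww7ww7wwII7wwII

Replace each of the 19 characters of 3wII77ww7wwIIIII7I7 in place — 3wI I7 7ww 7ww II II I7 I7 II I7 I7 7ww 7ww 7ww 7ww 7ww II 7ww II — and concatenate.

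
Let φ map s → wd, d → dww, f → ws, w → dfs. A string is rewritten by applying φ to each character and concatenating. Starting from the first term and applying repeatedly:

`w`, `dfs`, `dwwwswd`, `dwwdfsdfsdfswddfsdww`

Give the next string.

dwwdfsdfsdwwwswddwwwswddwwwswddfsdwwdwwwswddwwdfsdfs

Replace each of the 20 characters of dwwdfsdfsdfswddfsdww in place — dww dfs dfs dww ws wd dww ws wd dww ws wd dfs dww dww ws wd dww dfs dfs — and concatenate.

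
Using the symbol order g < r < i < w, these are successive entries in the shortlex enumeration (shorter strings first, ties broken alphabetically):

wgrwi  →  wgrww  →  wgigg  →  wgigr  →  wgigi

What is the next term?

wgigw

Find the rightmost character of wgigi below w, bump it to the next letter, and reset everything to its right to g.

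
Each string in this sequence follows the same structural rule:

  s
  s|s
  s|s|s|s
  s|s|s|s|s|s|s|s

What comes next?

Every step duplicates the string with '|' between the halves.
One more doubling of s|s|s|s|s|s|s|s gives the answer.

s|s|s|s|s|s|s|s|s|s|s|s|s|s|s|s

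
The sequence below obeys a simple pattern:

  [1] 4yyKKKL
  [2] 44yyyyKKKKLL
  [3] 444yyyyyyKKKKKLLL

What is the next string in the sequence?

Term n consists of n 4's, followed by 2n y's, followed by n+2 K's, followed by n L's (n = 1, 2, …).
At n = 4 the blocks have lengths 4, 8, 6, 4.

4444yyyyyyyyKKKKKKLLLL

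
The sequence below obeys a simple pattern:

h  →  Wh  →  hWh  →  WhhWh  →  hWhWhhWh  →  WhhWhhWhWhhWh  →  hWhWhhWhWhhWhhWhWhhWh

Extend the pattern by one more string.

WhhWhhWhWhhWhhWhWhhWhWhhWhhWhWhhWh

Each term (from the third on) is the two preceding terms concatenated in order: term 3 = h·Wh = hWh.
Continuing: WhhWhhWhWhhWh · hWhWhhWhWhhWhhWhWhhWh gives term 8.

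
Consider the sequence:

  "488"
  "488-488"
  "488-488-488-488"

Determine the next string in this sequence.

488-488-488-488-488-488-488-488

Each string is two copies of the previous one joined by '-'.
So the next term is two copies of 488-488-488-488 with '-' between the halves.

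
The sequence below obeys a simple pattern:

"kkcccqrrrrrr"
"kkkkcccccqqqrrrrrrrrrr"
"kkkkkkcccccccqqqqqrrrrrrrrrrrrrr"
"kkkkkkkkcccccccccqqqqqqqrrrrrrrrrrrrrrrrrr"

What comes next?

Reading off run lengths: k runs 2, 4, 6, 8; c runs 3, 5, 7, 9; q runs 1, 3, 5, 7; r runs 6, 10, 14, 18 — each is linear in n (n = 1, 2, …).
For the next term, n = 5, so the run lengths are 10, 11, 9, 22.

kkkkkkkkkkcccccccccccqqqqqqqqqrrrrrrrrrrrrrrrrrrrrrr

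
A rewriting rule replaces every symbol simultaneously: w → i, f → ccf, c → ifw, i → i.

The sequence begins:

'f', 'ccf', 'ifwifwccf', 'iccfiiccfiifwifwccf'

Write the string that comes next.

Rewriting the 19 symbols of iccfiiccfiifwifwccf one by one yields i ifw ifw ccf i i ifw ifw ccf i i ccf i i ccf i ifw ifw ccf; concatenated:

iifwifwccfiiifwifwccfiiccfiiccfiifwifwccf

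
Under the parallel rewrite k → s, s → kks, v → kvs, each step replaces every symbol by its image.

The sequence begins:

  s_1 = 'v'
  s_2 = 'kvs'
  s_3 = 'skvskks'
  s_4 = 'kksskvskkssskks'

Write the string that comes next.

Rewriting the 15 symbols of kksskvskkssskks one by one yields s s kks kks s kvs kks s s kks kks kks s s kks; concatenated:

sskkskksskvskkssskkskkskkssskks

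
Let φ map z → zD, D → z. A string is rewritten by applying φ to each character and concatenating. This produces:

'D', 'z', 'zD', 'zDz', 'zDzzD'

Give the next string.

Apply φ to zDzzD symbol by symbol: z→zD, D→z, z→zD, z→zD, D→z; joined: zD z zD zD z.

zDzzDzDz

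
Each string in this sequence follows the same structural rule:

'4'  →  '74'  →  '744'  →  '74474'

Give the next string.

74474744

This is a Fibonacci-style word recurrence s(k) = s(k−1)·s(k−2): e.g. 74·4 = 744.
The next term joins 74474 and 744.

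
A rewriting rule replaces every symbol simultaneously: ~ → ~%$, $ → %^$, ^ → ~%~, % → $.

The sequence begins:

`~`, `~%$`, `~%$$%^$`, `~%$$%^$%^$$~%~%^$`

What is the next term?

Rewriting the 17 symbols of ~%$$%^$%^$$~%~%^$ one by one yields ~%$ $ %^$ %^$ $ ~%~ %^$ $ ~%~ %^$ %^$ ~%$ $ ~%$ $ ~%~ %^$; concatenated:

~%$$%^$%^$$~%~%^$$~%~%^$%^$~%$$~%$$~%~%^$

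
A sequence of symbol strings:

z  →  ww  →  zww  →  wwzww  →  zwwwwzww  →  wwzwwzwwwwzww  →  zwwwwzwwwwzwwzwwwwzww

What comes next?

wwzwwzwwwwzwwzwwwwzwwwwzwwzwwwwzww

Each term (from the third on) is the two preceding terms concatenated in order: term 3 = z·ww = zww.
Continuing: wwzwwzwwwwzww · zwwwwzwwwwzwwzwwwwzww gives term 8.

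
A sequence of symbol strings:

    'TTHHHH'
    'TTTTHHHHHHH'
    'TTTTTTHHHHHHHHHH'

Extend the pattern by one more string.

Reading off run lengths: T runs 2, 4, 6; H runs 4, 7, 10 — each is linear in n (n = 1, 2, …).
At n = 4 the blocks have lengths 8, 13.

TTTTTTTTHHHHHHHHHHHHH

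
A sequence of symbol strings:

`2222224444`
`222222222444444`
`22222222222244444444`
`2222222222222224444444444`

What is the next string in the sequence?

222222222222222222444444444444

Reading off run lengths: 2 runs 6, 9, 12, 15; 4 runs 4, 6, 8, 10 — each is linear in n, where the shown terms are n = 2, 3, 4, 5.
Setting n = 6 gives 18, 12 characters in each block.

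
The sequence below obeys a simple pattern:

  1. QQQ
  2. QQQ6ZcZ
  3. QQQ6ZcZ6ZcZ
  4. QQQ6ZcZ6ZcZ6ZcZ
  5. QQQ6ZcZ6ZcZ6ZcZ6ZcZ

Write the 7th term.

The strings grow by a fixed suffix 6ZcZ each time.
From QQQ6ZcZ6ZcZ6ZcZ6ZcZ, 2 further steps: QQQ6ZcZ6ZcZ6ZcZ6ZcZ → QQQ6ZcZ6ZcZ6ZcZ6ZcZ6ZcZ → (answer).

QQQ6ZcZ6ZcZ6ZcZ6ZcZ6ZcZ6ZcZ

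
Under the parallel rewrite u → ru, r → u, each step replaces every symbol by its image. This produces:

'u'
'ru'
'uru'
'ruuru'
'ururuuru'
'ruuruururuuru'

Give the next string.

Rewriting the 13 symbols of ruuruururuuru one by one yields u ru ru u ru ru u ru u ru ru u ru; concatenated:

ururuururuuruururuuru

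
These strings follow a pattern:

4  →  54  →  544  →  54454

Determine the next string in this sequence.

54454544

Each term (from the third on) is the previous term followed by the one before it: term 3 = 54·4 = 544.
The next term joins 54454 and 544.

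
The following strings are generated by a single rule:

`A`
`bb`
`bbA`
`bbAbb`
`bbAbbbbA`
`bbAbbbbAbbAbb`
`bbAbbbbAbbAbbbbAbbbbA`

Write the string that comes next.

This is a Fibonacci-style word recurrence s(k) = s(k−1)·s(k−2): e.g. bb·A = bbA.
So term 8 is bbAbbbbAbbAbbbbAbbbbA·bbAbbbbAbbAbb.

bbAbbbbAbbAbbbbAbbbbAbbAbbbbAbbAbb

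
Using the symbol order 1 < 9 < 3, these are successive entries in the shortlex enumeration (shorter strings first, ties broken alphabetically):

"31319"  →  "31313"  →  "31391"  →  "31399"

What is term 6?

Stepping forward 2 times from 31399: 31399 → 31393, then the target.

31331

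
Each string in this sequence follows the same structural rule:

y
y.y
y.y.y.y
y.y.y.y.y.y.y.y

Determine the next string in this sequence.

s(k+1) = s(k)·.·s(k) — each term doubles the last with '.' between the halves.
Doubling y.y.y.y.y.y.y.y with '.' between the halves:

y.y.y.y.y.y.y.y.y.y.y.y.y.y.y.y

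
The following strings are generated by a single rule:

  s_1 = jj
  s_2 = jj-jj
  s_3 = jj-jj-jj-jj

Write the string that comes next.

jj-jj-jj-jj-jj-jj-jj-jj

Every step duplicates the string with '-' between the halves.
One more doubling of jj-jj-jj-jj gives the answer.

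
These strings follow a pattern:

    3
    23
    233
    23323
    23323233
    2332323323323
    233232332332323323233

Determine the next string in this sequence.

2332323323323233232332332323323323

Each term (from the third on) is the previous term followed by the one before it: term 3 = 23·3 = 233.
The next term joins 233232332332323323233 and 2332323323323.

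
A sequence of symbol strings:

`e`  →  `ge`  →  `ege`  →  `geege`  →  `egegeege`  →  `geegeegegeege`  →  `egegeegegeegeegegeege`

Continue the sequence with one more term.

geegeegegeegeegegeegegeegeegegeege

From term 3 onward, concatenate the second-to-last term with the last: e·ge = ege, ge·ege = geege, …
So term 8 is geegeegegeege·egegeegegeegeegegeege.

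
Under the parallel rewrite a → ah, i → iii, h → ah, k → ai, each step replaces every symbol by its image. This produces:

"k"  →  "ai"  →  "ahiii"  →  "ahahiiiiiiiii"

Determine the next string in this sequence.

Rewriting the 13 symbols of ahahiiiiiiiii one by one yields ah ah ah ah iii iii iii iii iii iii iii iii iii; concatenated:

ahahahahiiiiiiiiiiiiiiiiiiiiiiiiiii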